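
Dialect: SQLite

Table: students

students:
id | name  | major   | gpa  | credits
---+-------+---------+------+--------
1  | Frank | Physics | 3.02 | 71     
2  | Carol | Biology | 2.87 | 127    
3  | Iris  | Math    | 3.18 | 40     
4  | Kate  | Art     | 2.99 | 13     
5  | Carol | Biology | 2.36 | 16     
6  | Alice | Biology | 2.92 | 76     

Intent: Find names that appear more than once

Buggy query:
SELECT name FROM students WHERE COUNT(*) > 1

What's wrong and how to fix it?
Bug: COUNT(*) is an aggregate and cannot be used in WHERE

Fix: Group first, then use HAVING for the count condition

Corrected query:
SELECT name FROM students GROUP BY name HAVING COUNT(*) > 1

Result:
name 
-----
Carol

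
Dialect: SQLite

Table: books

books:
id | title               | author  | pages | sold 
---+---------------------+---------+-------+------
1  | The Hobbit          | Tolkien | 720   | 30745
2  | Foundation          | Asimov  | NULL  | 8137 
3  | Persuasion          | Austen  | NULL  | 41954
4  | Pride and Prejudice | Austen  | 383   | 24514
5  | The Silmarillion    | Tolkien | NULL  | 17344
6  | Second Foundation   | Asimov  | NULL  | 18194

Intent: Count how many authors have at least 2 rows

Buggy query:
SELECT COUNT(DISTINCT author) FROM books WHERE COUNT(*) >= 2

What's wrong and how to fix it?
Bug: WHERE filters individual rows, not groups, so a group-level COUNT is invalid there

Fix: Group first with HAVING COUNT(*) >= 2, then COUNT the resulting groups

Corrected query:
SELECT COUNT(*) FROM (SELECT author FROM books GROUP BY author HAVING COUNT(*) >= 2)

Result:
COUNT(*)
--------
3       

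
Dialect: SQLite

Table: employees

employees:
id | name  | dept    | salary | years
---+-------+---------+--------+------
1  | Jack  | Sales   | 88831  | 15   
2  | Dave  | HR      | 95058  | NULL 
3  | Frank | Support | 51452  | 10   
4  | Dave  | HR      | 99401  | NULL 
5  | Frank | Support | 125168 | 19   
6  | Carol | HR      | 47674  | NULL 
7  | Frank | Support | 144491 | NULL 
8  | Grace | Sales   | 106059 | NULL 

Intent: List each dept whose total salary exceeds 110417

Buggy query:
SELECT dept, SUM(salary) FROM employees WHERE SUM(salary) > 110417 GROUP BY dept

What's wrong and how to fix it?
Bug: Aggregate functions cannot appear in a WHERE clause

Fix: Move the aggregate condition to a HAVING clause

Corrected query:
SELECT dept, SUM(salary) FROM employees GROUP BY dept HAVING SUM(salary) > 110417

Result:
dept    | SUM(salary)
--------+------------
HR      | 242133     
Sales   | 194890     
Support | 321111     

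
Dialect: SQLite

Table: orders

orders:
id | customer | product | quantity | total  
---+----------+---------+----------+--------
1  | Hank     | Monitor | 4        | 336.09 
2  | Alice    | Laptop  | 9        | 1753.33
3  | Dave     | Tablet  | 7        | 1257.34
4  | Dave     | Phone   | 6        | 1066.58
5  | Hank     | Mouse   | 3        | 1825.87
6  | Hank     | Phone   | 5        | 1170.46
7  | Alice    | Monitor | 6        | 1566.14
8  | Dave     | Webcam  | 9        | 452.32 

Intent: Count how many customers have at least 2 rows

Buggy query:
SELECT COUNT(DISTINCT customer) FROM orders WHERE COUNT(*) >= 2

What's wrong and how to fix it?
Bug: WHERE filters individual rows, not groups, so a group-level COUNT is invalid there

Fix: Use a subquery that GROUPs and filters with HAVING, then count its rows

Corrected query:
SELECT COUNT(*) FROM (SELECT customer FROM orders GROUP BY customer HAVING COUNT(*) >= 2)

Result:
COUNT(*)
--------
3       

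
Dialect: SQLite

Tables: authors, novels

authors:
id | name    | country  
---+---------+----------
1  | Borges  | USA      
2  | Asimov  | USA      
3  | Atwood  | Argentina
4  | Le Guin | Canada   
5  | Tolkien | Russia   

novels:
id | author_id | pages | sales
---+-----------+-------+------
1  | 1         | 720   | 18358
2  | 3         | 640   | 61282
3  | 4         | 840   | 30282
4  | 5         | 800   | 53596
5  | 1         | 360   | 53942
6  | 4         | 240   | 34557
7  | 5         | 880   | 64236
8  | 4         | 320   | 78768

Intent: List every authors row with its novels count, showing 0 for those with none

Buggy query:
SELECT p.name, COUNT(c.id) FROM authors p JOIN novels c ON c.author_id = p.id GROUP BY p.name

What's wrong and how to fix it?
Bug: An inner join excludes parents with zero children

Fix: Switch to LEFT JOIN to retain unmatched parent rows

Corrected query:
SELECT p.name, COUNT(c.id) FROM authors p LEFT JOIN novels c ON c.author_id = p.id GROUP BY p.name

Result:
name    | COUNT(c.id)
--------+------------
Asimov  | 0          
Atwood  | 1          
Borges  | 2          
Le Guin | 3          
Tolkien | 2          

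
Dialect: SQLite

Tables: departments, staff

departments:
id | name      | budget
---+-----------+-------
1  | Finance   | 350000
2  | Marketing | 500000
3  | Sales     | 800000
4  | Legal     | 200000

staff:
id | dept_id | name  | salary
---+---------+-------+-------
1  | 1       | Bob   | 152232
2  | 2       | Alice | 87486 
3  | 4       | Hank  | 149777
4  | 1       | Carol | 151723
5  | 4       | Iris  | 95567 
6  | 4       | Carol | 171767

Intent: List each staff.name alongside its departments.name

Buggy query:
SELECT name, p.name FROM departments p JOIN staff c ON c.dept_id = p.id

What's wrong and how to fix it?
Bug: 'name' exists in both joined tables, so the database can't tell which one is meant

Fix: Prefix ambiguous columns with the table alias

Corrected query:
SELECT c.name, p.name FROM departments p JOIN staff c ON c.dept_id = p.id

Result:
name  | name     
------+----------
Bob   | Finance  
Alice | Marketing
Hank  | Legal    
Carol | Finance  
Iris  | Legal    
Carol | Legal    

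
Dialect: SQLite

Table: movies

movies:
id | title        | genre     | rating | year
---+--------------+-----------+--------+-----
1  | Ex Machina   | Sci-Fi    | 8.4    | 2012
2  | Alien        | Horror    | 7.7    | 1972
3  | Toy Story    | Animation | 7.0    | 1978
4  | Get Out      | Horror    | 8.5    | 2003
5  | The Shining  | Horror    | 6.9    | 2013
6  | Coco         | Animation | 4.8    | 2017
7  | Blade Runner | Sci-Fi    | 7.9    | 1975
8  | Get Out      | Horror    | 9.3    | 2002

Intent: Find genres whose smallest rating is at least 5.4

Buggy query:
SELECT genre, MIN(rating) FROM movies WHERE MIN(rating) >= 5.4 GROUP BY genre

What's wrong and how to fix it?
Bug: Aggregates like MIN are computed per group after WHERE runs

Fix: Replace WHERE with HAVING after the GROUP BY

Corrected query:
SELECT genre, MIN(rating) FROM movies GROUP BY genre HAVING MIN(rating) >= 5.4

Result:
genre  | MIN(rating)
-------+------------
Horror | 6.9        
Sci-Fi | 7.9        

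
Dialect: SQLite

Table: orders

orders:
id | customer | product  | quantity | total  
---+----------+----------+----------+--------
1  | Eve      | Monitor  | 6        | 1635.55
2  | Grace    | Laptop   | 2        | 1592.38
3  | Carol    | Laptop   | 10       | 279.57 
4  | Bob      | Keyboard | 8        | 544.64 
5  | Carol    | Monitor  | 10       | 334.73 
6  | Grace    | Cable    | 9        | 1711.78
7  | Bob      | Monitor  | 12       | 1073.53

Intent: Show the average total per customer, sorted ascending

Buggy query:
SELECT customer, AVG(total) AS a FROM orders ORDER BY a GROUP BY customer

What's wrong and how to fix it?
Bug: GROUP BY must precede ORDER BY

Fix: Reorder: SELECT … FROM … GROUP BY … ORDER BY …

Corrected query:
SELECT customer, AVG(total) AS a FROM orders GROUP BY customer ORDER BY a

Result:
customer | a      
---------+--------
Carol    | 307.15 
Bob      | 809.085
Eve      | 1635.55
Grace    | 1652.08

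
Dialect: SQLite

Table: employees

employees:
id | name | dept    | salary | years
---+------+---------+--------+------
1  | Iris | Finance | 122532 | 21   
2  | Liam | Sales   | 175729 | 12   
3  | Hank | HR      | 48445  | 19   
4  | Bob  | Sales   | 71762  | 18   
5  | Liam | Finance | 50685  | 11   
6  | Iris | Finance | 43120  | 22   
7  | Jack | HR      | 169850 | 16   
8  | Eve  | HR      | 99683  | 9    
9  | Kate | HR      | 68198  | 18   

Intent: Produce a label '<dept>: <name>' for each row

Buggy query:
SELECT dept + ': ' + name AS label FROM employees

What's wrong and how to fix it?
Bug: '+' is numeric addition; on text columns SQLite converts them to 0 instead of concatenating

Fix: Replace + with || to concatenate text

Corrected query:
SELECT dept || ': ' || name AS label FROM employees

Result:
label        
-------------
Finance: Iris
Sales: Liam  
HR: Hank     
Sales: Bob   
Finance: Liam
Finance: Iris
HR: Jack     
HR: Eve      
HR: Kate     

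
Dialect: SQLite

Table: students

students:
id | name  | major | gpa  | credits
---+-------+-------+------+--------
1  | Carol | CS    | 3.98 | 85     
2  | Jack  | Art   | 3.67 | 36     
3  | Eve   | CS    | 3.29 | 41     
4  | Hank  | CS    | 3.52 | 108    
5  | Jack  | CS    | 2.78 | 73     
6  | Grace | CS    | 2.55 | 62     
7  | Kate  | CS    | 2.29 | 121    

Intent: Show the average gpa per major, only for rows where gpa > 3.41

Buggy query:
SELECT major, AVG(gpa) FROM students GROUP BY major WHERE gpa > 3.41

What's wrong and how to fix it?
Bug: Row-level WHERE must come before GROUP BY in the clause order

Fix: Move the WHERE clause before GROUP BY

Corrected query:
SELECT major, AVG(gpa) FROM students WHERE gpa > 3.41 GROUP BY major

Result:
major | AVG(gpa)
------+---------
Art   | 3.67    
CS    | 3.75    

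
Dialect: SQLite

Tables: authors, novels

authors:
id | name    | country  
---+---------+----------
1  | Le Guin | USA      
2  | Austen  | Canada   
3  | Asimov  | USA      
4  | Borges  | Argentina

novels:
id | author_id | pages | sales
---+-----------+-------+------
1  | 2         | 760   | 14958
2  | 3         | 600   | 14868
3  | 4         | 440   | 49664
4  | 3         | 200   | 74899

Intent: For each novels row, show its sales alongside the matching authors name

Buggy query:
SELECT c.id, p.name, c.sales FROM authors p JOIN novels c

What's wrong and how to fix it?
Bug: JOIN with no ON clause produces a cartesian product; every novels row pairs with every authors row

Fix: Add ON c.author_id = p.id to the JOIN

Corrected query:
SELECT c.id, p.name, c.sales FROM authors p JOIN novels c ON c.author_id = p.id

Result:
id | name   | sales
---+--------+------
1  | Austen | 14958
2  | Asimov | 14868
3  | Borges | 49664
4  | Asimov | 74899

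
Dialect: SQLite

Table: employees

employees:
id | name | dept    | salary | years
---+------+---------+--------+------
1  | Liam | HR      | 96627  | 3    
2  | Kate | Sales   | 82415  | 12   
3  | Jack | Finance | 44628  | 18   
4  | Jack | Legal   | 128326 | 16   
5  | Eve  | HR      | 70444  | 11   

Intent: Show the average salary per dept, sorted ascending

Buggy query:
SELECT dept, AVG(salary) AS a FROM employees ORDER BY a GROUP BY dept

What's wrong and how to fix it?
Bug: ORDER BY appears before GROUP BY; SQL clause order requires GROUP BY first

Fix: Reorder: SELECT … FROM … GROUP BY … ORDER BY …

Corrected query:
SELECT dept, AVG(salary) AS a FROM employees GROUP BY dept ORDER BY a

Result:
dept    | a      
--------+--------
Finance | 44628  
Sales   | 82415  
HR      | 83535.5
Legal   | 128326 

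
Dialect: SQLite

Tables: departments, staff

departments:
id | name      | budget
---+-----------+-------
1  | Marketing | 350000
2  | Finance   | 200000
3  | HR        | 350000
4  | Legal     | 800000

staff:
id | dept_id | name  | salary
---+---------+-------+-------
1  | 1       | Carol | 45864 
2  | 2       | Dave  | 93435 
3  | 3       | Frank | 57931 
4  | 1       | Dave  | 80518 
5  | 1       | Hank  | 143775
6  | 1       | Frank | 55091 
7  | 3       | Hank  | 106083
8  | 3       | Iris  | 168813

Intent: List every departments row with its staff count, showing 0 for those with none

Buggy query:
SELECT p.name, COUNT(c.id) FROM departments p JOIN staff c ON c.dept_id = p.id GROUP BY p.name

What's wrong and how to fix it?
Bug: An inner join excludes parents with zero children

Fix: Switch to LEFT JOIN to retain unmatched parent rows

Corrected query:
SELECT p.name, COUNT(c.id) FROM departments p LEFT JOIN staff c ON c.dept_id = p.id GROUP BY p.name

Result:
name      | COUNT(c.id)
----------+------------
Finance   | 1          
HR        | 3          
Legal     | 0          
Marketing | 4          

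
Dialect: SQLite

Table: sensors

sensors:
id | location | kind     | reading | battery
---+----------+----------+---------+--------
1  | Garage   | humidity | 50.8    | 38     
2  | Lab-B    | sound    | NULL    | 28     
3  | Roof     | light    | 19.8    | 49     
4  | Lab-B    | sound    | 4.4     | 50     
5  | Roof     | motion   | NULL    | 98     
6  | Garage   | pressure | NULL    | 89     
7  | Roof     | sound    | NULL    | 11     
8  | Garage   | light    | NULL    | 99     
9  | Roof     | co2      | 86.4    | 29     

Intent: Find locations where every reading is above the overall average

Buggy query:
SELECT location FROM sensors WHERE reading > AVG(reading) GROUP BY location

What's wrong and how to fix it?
Bug: AVG() is an aggregate; it can't sit directly in WHERE

Fix: Use a subquery for AVG and a HAVING MIN(...) filter so the condition holds for every row in the group

Corrected query:
SELECT location FROM sensors GROUP BY location HAVING MIN(reading) > (SELECT AVG(reading) FROM sensors)

Result:
location
--------
Garage  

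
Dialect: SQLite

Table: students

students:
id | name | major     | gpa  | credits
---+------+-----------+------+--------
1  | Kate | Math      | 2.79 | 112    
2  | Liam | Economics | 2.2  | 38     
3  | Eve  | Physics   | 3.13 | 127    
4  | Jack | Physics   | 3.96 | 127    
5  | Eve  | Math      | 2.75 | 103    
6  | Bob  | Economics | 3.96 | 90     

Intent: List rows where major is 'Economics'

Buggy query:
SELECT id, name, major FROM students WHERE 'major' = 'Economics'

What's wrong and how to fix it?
Bug: Single quotes denote string literals in SQL; the column name is being compared as a constant string

Fix: Remove the quotes around the column name (or use double quotes for an identifier)

Corrected query:
SELECT id, name, major FROM students WHERE major = 'Economics'

Result:
id | name | major    
---+------+----------
2  | Liam | Economics
6  | Bob  | Economics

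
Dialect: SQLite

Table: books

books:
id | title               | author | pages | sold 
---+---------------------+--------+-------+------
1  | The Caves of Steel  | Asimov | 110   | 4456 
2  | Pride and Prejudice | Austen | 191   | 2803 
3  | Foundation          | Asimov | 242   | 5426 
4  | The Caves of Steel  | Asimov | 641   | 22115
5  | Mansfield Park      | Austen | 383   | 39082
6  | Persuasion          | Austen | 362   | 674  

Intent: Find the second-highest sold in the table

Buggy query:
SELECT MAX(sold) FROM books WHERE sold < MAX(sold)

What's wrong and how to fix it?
Bug: The inner MAX is an aggregate inside WHERE, which is not allowed

Fix: Compute the overall MAX in a subquery, then take MAX of rows below it

Corrected query:
SELECT MAX(sold) FROM books WHERE sold < (SELECT MAX(sold) FROM books)

Result:
MAX(sold)
---------
22115    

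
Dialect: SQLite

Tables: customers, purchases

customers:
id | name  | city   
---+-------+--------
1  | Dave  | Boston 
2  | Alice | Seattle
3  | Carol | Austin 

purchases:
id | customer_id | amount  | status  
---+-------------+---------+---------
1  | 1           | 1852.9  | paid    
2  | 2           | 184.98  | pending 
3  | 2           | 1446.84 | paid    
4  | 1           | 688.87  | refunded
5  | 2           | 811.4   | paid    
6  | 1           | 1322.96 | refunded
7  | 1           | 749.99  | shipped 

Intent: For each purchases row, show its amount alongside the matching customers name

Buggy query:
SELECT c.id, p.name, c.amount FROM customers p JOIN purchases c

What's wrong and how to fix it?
Bug: Missing join condition: each purchases row is matched to all customers rows instead of just its own

Fix: Specify the join condition linking the foreign key to the parent id

Corrected query:
SELECT c.id, p.name, c.amount FROM customers p JOIN purchases c ON c.customer_id = p.id

Result:
id | name  | amount 
---+-------+--------
1  | Dave  | 1852.9 
2  | Alice | 184.98 
3  | Alice | 1446.84
4  | Dave  | 688.87 
5  | Alice | 811.4  
6  | Dave  | 1322.96
7  | Dave  | 749.99 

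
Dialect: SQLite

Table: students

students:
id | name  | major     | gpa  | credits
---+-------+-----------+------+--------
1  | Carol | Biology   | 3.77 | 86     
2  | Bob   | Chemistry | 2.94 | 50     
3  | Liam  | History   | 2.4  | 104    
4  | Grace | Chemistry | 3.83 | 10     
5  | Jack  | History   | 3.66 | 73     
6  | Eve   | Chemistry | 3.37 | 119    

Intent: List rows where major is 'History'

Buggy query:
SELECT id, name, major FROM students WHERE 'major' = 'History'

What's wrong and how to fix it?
Bug: Single quotes denote string literals in SQL; the column name is being compared as a constant string

Fix: Remove the quotes around the column name (or use double quotes for an identifier)

Corrected query:
SELECT id, name, major FROM students WHERE major = 'History'

Result:
id | name | major  
---+------+--------
3  | Liam | History
5  | Jack | History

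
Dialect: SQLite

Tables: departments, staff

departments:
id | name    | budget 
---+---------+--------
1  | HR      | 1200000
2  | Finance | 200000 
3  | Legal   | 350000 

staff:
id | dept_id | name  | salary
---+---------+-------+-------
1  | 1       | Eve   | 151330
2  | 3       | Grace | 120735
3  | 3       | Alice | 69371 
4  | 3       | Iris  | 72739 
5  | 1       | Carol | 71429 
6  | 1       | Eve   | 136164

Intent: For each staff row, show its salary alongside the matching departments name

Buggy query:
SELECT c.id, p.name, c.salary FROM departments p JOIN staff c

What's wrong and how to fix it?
Bug: Missing join condition: each staff row is matched to all departments rows instead of just its own

Fix: Add ON c.dept_id = p.id to the JOIN

Corrected query:
SELECT c.id, p.name, c.salary FROM departments p JOIN staff c ON c.dept_id = p.id

Result:
id | name  | salary
---+-------+-------
1  | HR    | 151330
2  | Legal | 120735
3  | Legal | 69371 
4  | Legal | 72739 
5  | HR    | 71429 
6  | HR    | 136164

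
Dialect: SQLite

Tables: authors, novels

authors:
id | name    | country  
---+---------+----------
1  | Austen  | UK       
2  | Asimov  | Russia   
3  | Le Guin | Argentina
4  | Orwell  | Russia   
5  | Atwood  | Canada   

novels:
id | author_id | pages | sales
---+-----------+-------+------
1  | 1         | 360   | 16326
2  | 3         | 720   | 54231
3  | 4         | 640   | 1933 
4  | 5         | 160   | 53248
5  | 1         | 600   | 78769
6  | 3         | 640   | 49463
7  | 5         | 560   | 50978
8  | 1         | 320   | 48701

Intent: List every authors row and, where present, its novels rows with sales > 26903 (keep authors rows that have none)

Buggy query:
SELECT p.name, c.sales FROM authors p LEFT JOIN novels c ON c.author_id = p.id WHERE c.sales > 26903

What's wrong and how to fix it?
Bug: A WHERE condition on the right-hand table after LEFT JOIN drops unmatched parents

Fix: Move the right-table condition into the ON clause so unmatched parents are kept

Corrected query:
SELECT p.name, c.sales FROM authors p LEFT JOIN novels c ON c.author_id = p.id AND c.sales > 26903

Result:
name    | sales
--------+------
Austen  | 48701
Austen  | 78769
Asimov  | NULL 
Le Guin | 49463
Le Guin | 54231
Orwell  | NULL 
Atwood  | 50978
Atwood  | 53248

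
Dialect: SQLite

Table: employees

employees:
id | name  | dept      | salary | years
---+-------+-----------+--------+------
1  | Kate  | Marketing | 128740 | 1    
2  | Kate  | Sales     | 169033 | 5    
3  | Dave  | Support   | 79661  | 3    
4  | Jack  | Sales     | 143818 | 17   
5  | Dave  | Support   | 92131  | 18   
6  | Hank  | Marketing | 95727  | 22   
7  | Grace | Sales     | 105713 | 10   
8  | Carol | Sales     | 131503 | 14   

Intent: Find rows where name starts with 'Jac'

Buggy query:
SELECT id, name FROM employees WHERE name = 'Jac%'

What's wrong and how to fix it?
Bug: '=' compares the literal string including the % character; pattern matching needs LIKE

Fix: Replace '=' with LIKE so 'Jac%' is treated as a pattern

Corrected query:
SELECT id, name FROM employees WHERE name LIKE 'Jac%'

Result:
id | name
---+-----
4  | Jack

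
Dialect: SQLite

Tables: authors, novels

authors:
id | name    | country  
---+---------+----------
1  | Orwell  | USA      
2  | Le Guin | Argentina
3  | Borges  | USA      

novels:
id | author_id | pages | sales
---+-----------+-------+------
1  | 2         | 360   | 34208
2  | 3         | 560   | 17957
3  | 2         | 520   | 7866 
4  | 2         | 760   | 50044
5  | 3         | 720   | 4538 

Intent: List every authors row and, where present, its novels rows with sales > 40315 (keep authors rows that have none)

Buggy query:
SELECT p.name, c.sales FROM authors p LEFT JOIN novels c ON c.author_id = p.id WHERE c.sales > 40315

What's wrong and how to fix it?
Bug: A WHERE condition on the right-hand table after LEFT JOIN drops unmatched parents

Fix: Move the right-table condition into the ON clause so unmatched parents are kept

Corrected query:
SELECT p.name, c.sales FROM authors p LEFT JOIN novels c ON c.author_id = p.id AND c.sales > 40315

Result:
name    | sales
--------+------
Orwell  | NULL 
Le Guin | 50044
Borges  | NULL 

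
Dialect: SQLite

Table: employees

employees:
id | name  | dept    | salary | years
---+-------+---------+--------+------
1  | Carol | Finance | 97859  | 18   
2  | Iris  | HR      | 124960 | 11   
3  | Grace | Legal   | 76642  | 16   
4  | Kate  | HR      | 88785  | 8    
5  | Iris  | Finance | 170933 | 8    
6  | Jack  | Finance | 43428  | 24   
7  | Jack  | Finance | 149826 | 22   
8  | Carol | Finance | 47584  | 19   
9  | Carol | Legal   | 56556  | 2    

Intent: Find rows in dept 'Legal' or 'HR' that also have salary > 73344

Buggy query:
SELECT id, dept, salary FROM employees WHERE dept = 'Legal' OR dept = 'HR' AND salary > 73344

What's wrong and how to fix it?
Bug: AND binds tighter than OR, so this parses as dept = 'Legal' OR (dept = 'HR' AND salary > 73344)

Fix: Group the OR with parentheses (or use IN), then AND the threshold

Corrected query:
SELECT id, dept, salary FROM employees WHERE (dept = 'Legal' OR dept = 'HR') AND salary > 73344

Result:
id | dept  | salary
---+-------+-------
2  | HR    | 124960
3  | Legal | 76642 
4  | HR    | 88785 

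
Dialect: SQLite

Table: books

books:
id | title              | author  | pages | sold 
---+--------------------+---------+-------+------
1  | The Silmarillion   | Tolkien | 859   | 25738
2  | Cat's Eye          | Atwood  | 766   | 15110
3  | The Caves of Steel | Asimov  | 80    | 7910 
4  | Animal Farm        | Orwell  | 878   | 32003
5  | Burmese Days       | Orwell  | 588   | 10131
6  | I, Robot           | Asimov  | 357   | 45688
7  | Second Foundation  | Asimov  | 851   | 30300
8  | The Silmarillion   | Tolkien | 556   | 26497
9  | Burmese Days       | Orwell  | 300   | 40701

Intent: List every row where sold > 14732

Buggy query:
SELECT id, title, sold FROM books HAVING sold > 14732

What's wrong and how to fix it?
Bug: This is a non-aggregate query (no GROUP BY, no aggregates), so in SQLite the HAVING clause is invalid here; a row-level condition belongs in WHERE

Fix: Use WHERE for row-level filtering

Corrected query:
SELECT id, title, sold FROM books WHERE sold > 14732

Result:
id | title             | sold 
---+-------------------+------
1  | The Silmarillion  | 25738
2  | Cat's Eye         | 15110
4  | Animal Farm       | 32003
6  | I, Robot          | 45688
7  | Second Foundation | 30300
8  | The Silmarillion  | 26497
9  | Burmese Days      | 40701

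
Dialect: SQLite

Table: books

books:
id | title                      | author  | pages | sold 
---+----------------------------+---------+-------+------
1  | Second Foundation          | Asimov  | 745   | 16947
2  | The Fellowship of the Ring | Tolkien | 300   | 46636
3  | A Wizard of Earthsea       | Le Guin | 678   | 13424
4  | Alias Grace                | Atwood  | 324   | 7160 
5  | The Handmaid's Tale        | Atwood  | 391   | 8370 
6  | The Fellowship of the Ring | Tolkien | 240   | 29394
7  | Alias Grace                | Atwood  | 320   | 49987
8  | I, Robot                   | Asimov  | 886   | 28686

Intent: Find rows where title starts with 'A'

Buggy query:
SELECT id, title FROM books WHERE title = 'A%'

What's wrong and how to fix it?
Bug: Wildcards only work with LIKE; '=' treats '%' as a literal character

Fix: Use LIKE for wildcard pattern matching

Corrected query:
SELECT id, title FROM books WHERE title LIKE 'A%'

Result:
id | title               
---+---------------------
3  | A Wizard of Earthsea
4  | Alias Grace         
7  | Alias Grace         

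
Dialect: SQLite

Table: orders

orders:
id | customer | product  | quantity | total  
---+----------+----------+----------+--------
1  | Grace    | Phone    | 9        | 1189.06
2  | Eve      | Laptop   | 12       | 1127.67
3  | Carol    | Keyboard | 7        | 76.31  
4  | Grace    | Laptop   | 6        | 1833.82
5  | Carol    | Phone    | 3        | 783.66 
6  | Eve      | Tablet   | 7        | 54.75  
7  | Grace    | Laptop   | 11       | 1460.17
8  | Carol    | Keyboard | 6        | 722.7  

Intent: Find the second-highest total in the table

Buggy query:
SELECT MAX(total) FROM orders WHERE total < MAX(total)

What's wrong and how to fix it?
Bug: The inner MAX is an aggregate inside WHERE, which is not allowed

Fix: Put the inner MAX in a scalar subquery

Corrected query:
SELECT MAX(total) FROM orders WHERE total < (SELECT MAX(total) FROM orders)

Result:
MAX(total)
----------
1460.17   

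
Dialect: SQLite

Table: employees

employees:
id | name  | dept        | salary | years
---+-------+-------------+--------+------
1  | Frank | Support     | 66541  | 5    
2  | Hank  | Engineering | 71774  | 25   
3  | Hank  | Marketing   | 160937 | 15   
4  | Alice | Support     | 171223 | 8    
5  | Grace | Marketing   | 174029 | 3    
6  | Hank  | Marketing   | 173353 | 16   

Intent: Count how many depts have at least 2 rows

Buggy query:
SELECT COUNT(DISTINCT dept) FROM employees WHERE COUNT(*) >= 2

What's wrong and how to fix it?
Bug: COUNT(*) cannot appear in WHERE; the per-group count doesn't exist yet

Fix: Group first with HAVING COUNT(*) >= 2, then COUNT the resulting groups

Corrected query:
SELECT COUNT(*) FROM (SELECT dept FROM employees GROUP BY dept HAVING COUNT(*) >= 2)

Result:
COUNT(*)
--------
2       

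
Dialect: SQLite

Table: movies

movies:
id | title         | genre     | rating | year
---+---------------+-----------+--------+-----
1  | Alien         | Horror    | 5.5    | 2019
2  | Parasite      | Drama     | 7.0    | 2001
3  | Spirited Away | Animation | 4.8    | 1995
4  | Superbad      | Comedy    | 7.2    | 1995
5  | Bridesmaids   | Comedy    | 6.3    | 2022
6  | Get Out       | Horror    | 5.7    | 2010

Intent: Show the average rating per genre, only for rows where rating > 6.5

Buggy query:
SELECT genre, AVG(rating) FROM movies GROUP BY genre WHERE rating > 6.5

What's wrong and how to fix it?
Bug: Row-level WHERE must come before GROUP BY in the clause order

Fix: Place WHERE between FROM and GROUP BY

Corrected query:
SELECT genre, AVG(rating) FROM movies WHERE rating > 6.5 GROUP BY genre

Result:
genre  | AVG(rating)
-------+------------
Comedy | 7.2        
Drama  | 7          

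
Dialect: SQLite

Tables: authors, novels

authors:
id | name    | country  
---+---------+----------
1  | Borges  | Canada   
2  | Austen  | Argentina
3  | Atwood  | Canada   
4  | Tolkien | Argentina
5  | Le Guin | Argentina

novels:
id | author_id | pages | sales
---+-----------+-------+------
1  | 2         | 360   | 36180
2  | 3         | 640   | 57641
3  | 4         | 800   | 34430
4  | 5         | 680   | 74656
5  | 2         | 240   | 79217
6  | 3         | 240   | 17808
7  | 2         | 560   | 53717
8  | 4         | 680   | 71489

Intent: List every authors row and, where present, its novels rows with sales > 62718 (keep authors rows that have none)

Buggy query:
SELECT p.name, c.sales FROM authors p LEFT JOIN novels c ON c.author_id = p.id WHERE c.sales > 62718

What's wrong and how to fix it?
Bug: A WHERE condition on the right-hand table after LEFT JOIN drops unmatched parents

Fix: Move the right-table condition into the ON clause so unmatched parents are kept

Corrected query:
SELECT p.name, c.sales FROM authors p LEFT JOIN novels c ON c.author_id = p.id AND c.sales > 62718

Result:
name    | sales
--------+------
Borges  | NULL 
Austen  | 79217
Atwood  | NULL 
Tolkien | 71489
Le Guin | 74656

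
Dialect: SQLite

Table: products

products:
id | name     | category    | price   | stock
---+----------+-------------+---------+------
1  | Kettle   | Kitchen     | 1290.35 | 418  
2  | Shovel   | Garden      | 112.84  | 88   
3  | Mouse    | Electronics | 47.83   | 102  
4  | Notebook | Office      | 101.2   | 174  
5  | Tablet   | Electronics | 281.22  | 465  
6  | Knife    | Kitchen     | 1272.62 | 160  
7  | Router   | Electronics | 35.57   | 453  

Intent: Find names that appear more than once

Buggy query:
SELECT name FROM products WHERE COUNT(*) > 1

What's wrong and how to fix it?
Bug: COUNT(*) is an aggregate and cannot be used in WHERE

Fix: GROUP BY name, then filter groups with HAVING COUNT(*) > 1

Corrected query:
SELECT name FROM products GROUP BY name HAVING COUNT(*) > 1

Result:
(no rows)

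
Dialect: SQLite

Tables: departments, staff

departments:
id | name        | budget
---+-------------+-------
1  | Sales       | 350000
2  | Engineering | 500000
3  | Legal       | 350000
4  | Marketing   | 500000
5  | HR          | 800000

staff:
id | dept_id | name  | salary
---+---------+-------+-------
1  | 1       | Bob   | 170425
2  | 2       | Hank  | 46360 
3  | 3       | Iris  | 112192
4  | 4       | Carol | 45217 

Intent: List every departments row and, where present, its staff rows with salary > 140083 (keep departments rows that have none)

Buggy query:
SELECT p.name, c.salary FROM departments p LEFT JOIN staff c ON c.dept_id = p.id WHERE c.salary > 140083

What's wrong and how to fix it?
Bug: Filtering c.salary in WHERE discards the NULL rows produced by LEFT JOIN, turning it into an inner join

Fix: Move the right-table condition into the ON clause so unmatched parents are kept

Corrected query:
SELECT p.name, c.salary FROM departments p LEFT JOIN staff c ON c.dept_id = p.id AND c.salary > 140083

Result:
name        | salary
------------+-------
Sales       | 170425
Engineering | NULL  
Legal       | NULL  
Marketing   | NULL  
HR          | NULL  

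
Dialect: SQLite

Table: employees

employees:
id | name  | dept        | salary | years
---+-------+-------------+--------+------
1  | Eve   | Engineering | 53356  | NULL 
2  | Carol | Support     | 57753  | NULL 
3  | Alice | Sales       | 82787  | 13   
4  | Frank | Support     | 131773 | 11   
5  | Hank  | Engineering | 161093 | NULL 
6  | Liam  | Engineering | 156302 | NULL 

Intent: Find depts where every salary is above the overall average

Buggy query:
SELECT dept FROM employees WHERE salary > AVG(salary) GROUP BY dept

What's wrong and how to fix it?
Bug: WHERE evaluates per row before aggregation, so AVG() is unavailable

Fix: Compute the overall average in a scalar subquery and compare each group's MIN against it in HAVING

Corrected query:
SELECT dept FROM employees GROUP BY dept HAVING MIN(salary) > (SELECT AVG(salary) FROM employees)

Result:
(no rows)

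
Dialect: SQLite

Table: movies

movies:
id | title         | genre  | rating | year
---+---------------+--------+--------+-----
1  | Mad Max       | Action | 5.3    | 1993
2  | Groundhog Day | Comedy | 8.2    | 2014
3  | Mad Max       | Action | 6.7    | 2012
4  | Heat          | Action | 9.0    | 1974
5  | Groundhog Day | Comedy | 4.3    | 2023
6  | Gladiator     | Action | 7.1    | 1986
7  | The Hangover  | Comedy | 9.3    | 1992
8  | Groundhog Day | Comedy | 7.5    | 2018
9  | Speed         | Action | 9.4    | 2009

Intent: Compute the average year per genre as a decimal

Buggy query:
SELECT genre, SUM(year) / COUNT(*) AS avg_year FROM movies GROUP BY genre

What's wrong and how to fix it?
Bug: Both operands are integers, so '/' performs integer division and truncates

Fix: Multiply by 1.0 (or CAST to REAL) to force floating-point division

Corrected query:
SELECT genre, SUM(year) * 1.0 / COUNT(*) AS avg_year FROM movies GROUP BY genre

Result:
genre  | avg_year
-------+---------
Action | 1994.8  
Comedy | 2011.75 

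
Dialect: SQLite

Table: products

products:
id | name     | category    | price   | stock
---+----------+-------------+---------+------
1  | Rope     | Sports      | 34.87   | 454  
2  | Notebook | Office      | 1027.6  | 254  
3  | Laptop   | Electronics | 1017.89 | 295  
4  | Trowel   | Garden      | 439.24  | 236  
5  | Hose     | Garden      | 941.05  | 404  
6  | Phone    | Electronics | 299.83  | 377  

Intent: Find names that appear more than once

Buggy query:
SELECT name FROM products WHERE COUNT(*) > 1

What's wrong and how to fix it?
Bug: WHERE can't reference COUNT(*); aggregates are computed after WHERE

Fix: Group first, then use HAVING for the count condition

Corrected query:
SELECT name FROM products GROUP BY name HAVING COUNT(*) > 1

Result:
(no rows)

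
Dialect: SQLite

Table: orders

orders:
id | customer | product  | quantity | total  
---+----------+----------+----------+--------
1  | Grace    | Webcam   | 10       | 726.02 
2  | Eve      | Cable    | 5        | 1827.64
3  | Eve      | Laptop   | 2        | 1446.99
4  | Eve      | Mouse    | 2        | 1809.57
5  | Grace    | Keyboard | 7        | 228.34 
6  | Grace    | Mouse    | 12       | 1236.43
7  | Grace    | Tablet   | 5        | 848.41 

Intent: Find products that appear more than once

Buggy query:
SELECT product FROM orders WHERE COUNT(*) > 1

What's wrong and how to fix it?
Bug: COUNT(*) is an aggregate and cannot be used in WHERE

Fix: GROUP BY product, then filter groups with HAVING COUNT(*) > 1

Corrected query:
SELECT product FROM orders GROUP BY product HAVING COUNT(*) > 1

Result:
product
-------
Mouse  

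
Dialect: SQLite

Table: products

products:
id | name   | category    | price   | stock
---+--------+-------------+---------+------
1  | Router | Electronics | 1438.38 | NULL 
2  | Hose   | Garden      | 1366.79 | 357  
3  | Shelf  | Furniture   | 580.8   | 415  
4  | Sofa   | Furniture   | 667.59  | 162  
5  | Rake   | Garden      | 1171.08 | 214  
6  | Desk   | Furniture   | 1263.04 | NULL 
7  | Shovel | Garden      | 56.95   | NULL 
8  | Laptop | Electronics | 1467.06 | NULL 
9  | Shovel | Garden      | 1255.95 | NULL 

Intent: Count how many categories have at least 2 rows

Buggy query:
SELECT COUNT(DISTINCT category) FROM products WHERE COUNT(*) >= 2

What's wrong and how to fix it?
Bug: COUNT(*) cannot appear in WHERE; the per-group count doesn't exist yet

Fix: Group first with HAVING COUNT(*) >= 2, then COUNT the resulting groups

Corrected query:
SELECT COUNT(*) FROM (SELECT category FROM products GROUP BY category HAVING COUNT(*) >= 2)

Result:
COUNT(*)
--------
3       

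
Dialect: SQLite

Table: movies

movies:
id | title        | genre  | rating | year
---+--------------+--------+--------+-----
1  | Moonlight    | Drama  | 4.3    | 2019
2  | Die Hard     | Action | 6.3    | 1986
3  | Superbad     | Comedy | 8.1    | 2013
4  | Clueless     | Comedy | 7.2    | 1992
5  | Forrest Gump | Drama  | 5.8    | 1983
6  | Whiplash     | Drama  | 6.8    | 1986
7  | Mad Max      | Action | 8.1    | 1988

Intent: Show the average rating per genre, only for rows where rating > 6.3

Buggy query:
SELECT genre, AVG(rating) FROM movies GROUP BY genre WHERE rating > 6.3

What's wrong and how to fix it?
Bug: WHERE cannot follow GROUP BY

Fix: Move the WHERE clause before GROUP BY

Corrected query:
SELECT genre, AVG(rating) FROM movies WHERE rating > 6.3 GROUP BY genre

Result:
genre  | AVG(rating)
-------+------------
Action | 8.1        
Comedy | 7.65       
Drama  | 6.8        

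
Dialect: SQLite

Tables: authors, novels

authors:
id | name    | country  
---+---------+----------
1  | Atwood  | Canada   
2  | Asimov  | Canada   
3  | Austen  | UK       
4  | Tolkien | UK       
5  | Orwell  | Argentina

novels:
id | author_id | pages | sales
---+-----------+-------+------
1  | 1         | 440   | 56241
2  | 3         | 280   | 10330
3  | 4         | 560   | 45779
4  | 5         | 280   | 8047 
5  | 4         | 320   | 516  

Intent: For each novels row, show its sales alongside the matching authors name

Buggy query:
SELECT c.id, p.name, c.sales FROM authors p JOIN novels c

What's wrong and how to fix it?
Bug: JOIN with no ON clause produces a cartesian product; every novels row pairs with every authors row

Fix: Specify the join condition linking the foreign key to the parent id

Corrected query:
SELECT c.id, p.name, c.sales FROM authors p JOIN novels c ON c.author_id = p.id

Result:
id | name    | sales
---+---------+------
1  | Atwood  | 56241
2  | Austen  | 10330
3  | Tolkien | 45779
4  | Orwell  | 8047 
5  | Tolkien | 516  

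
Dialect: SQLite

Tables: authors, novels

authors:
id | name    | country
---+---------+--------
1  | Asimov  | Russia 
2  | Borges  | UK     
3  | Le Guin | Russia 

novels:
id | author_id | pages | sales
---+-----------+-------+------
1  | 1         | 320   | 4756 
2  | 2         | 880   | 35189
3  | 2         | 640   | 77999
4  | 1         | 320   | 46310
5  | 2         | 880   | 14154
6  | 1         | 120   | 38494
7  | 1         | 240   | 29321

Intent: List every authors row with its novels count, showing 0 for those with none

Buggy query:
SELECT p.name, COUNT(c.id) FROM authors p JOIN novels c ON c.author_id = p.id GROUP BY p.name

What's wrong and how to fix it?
Bug: INNER JOIN drops authors rows that have no matching novels rows

Fix: Use LEFT JOIN so parents without children still appear (COUNT(c.id) gives 0)

Corrected query:
SELECT p.name, COUNT(c.id) FROM authors p LEFT JOIN novels c ON c.author_id = p.id GROUP BY p.name

Result:
name    | COUNT(c.id)
--------+------------
Asimov  | 4          
Borges  | 3          
Le Guin | 0          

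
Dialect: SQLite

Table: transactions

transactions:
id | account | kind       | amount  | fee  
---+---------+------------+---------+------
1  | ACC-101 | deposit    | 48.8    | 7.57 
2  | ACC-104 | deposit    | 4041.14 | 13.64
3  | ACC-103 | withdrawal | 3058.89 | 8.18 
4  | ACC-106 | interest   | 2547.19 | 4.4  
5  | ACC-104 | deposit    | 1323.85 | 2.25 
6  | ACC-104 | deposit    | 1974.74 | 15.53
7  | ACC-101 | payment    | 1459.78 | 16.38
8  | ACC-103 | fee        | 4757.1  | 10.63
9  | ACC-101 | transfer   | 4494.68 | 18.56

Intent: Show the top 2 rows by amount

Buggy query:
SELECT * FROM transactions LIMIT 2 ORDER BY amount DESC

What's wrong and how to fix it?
Bug: LIMIT must come after ORDER BY

Fix: Sort with ORDER BY, then apply LIMIT

Corrected query:
SELECT * FROM transactions ORDER BY amount DESC LIMIT 2

Result:
id | account | kind     | amount  | fee  
---+---------+----------+---------+------
8  | ACC-103 | fee      | 4757.1  | 10.63
9  | ACC-101 | transfer | 4494.68 | 18.56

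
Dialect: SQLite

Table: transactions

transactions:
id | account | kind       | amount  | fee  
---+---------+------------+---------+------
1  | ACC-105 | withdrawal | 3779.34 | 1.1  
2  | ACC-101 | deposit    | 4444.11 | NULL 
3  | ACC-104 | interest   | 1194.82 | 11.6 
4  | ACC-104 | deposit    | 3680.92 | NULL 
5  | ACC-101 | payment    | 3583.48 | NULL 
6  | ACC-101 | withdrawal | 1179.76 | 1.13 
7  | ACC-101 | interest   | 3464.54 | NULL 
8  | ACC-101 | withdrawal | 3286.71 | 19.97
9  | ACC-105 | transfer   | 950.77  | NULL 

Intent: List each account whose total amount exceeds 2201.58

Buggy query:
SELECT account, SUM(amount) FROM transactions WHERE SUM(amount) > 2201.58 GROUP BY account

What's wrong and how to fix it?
Bug: Aggregate functions cannot appear in a WHERE clause

Fix: Use HAVING (which filters groups after aggregation) instead of WHERE

Corrected query:
SELECT account, SUM(amount) FROM transactions GROUP BY account HAVING SUM(amount) > 2201.58

Result:
account | SUM(amount)
--------+------------
ACC-101 | 15958.6    
ACC-104 | 4875.74    
ACC-105 | 4730.11    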